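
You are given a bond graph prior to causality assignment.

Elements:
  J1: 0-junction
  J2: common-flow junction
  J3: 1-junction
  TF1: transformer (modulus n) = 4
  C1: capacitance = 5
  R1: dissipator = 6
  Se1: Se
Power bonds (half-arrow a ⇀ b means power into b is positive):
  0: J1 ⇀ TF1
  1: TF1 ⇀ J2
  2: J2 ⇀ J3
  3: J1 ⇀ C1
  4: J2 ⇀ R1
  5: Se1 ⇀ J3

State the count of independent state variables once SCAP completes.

1  (C1 all integral)

β5 stroke at J3  (source Se1 imposes e)
β2 stroke at J2  (J3 needs exactly one f-in)
β3 stroke at J1  (C1: C, integral causality)
β0 stroke at TF1  (J1: bond 3 brought effort, rest push out)
β1 stroke at J2  (through TF1, causality passes straight; one stroke at TF1)
β4 stroke at R1  (closing 1-jn rule on J2)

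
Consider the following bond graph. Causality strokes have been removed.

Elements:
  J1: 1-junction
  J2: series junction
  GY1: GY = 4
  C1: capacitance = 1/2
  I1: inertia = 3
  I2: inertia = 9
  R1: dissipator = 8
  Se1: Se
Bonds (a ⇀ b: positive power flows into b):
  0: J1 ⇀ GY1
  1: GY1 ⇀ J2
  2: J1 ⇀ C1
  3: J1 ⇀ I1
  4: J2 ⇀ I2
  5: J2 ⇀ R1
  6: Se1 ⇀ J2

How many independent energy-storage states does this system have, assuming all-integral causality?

3  (C1, I1, I2 all integral)

bond 6 →J2  (Se1 fixes effort; stroke away)
bond 2 →J1  (C1 integral (e out))
bond 3 →I1  (I1 integral (f out))
bond 0 →J1  (J1 flow already set via bond 3)
bond 1 →J2  (GY1: gyrator matches bond 0)
bond 4 →I2  (I2 integral (f out))
bond 5 →J2  (J2: bond 4 brought flow, rest push out)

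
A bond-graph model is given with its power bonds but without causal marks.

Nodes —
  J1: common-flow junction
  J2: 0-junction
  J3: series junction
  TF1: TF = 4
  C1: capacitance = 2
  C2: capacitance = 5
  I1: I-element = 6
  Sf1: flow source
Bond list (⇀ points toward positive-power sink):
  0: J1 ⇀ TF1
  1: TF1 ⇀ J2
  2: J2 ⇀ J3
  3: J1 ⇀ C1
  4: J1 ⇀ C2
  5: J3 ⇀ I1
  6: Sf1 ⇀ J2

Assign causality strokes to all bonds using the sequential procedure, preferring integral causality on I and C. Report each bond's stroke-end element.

b6 |Sf1  (Sf1: flow source, stroke at near end)
b3 |J1  (C1: C, integral causality)
b4 |J1  (prefer integral on C2)
b0 |TF1  (J1: last free bond brings flow in)
b1 |J2  (TF TF1: opposite of bond 0)
b2 |J3  (J2 effort already set via bond 1)
b5 |I1  (J3: last free bond brings flow in)

bond 0 stroke at TF1
bond 1 stroke at J2
bond 2 stroke at J3
bond 3 stroke at J1
bond 4 stroke at J1
bond 5 stroke at I1
bond 6 stroke at Sf1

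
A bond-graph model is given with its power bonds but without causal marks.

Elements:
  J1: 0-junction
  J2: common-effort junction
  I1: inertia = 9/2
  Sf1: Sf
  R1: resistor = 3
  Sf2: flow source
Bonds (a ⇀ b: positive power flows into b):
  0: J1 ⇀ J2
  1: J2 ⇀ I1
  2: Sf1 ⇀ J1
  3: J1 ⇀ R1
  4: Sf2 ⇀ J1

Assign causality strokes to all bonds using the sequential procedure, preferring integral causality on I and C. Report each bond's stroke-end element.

b0 →J2
b1 →I1
b2 →Sf1
b3 →J1
b4 →Sf2

β2 →Sf1  (Sf1: flow source, stroke at near end)
β4 →Sf2  (source Sf2 imposes f)
β1 →I1  (prefer integral on I1)
β0 →J2  (only one effort-in slot at J2)
β3 →J1  (closing 0-jn rule on J1)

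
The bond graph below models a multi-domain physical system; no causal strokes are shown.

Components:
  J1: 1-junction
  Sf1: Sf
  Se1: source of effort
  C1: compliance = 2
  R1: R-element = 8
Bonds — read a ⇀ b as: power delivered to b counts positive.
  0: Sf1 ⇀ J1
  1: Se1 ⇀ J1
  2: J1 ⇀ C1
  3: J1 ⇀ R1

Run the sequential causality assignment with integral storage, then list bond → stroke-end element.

#0 stroke at Sf1
#1 stroke at J1
#2 stroke at J1
#3 stroke at J1

#0 |Sf1  (Sf1: flow source, stroke at near end)
#1 |J1  (Se1 (Se) sets effort on bond)
#2 |J1  (1-jn J1 has f-setter on 0)
#3 |J1  (1-jn J1 has f-setter on 0)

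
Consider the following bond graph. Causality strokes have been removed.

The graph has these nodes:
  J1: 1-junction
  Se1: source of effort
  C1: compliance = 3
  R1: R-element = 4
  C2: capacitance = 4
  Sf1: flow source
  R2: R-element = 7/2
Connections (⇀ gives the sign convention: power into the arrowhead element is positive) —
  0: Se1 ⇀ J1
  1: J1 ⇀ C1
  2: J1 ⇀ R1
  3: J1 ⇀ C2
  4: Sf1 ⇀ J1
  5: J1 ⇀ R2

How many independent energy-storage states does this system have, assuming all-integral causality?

#0 stroke at J1  (Se1 (Se) sets effort on bond)
#4 stroke at Sf1  (source Sf1 imposes f)
#1 stroke at J1  (J1: bond 4 brought flow, rest push out)
#2 stroke at J1  (common-f at J1 fixed by 4)
#3 stroke at J1  (J1 flow already set via bond 4)
#5 stroke at J1  (J1: bond 4 brought flow, rest push out)

2  (C1, C2 all integral)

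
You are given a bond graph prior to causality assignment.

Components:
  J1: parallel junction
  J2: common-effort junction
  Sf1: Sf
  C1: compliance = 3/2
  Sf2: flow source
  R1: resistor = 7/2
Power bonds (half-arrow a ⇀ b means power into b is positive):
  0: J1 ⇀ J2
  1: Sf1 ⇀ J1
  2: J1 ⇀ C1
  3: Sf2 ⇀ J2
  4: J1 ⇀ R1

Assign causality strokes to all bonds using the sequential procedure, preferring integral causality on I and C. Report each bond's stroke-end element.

b0 stroke→J2
b1 stroke→Sf1
b2 stroke→J1
b3 stroke→Sf2
b4 stroke→R1

bond 1 stroke→Sf1  (Sf1 fixes flow; stroke at Sf1)
bond 3 stroke→Sf2  (Sf2: flow source, stroke at near end)
bond 0 stroke→J2  (only one effort-in slot at J2)
bond 2 stroke→J1  (prefer integral on C1)
bond 4 stroke→R1  (0-jn J1 has e-setter on 2)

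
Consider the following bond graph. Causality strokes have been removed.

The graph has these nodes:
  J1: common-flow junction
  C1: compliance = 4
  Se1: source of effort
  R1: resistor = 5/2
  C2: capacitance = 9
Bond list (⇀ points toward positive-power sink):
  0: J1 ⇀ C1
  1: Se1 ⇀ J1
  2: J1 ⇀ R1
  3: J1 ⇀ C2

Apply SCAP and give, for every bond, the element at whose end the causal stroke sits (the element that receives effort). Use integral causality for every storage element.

β1 →J1  (Se1 (Se) sets effort on bond)
β0 →J1  (C1 integral (e out))
β3 →J1  (prefer integral on C2)
β2 →R1  (closing 1-jn rule on J1)

β0 stroke at J1
β1 stroke at J1
β2 stroke at R1
β3 stroke at J1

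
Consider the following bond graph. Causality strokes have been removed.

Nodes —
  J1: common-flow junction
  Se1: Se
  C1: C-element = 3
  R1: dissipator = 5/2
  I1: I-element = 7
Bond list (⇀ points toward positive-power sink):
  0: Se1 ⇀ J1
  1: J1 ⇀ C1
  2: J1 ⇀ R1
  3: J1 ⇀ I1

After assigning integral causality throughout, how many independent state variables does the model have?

2  (C1, I1 all integral)

b0 stroke at J1  (source Se1 imposes e)
b1 stroke at J1  (C1 integral (e out))
b3 stroke at I1  (I1 integral (f out))
b2 stroke at J1  (J1: bond 3 brought flow, rest push out)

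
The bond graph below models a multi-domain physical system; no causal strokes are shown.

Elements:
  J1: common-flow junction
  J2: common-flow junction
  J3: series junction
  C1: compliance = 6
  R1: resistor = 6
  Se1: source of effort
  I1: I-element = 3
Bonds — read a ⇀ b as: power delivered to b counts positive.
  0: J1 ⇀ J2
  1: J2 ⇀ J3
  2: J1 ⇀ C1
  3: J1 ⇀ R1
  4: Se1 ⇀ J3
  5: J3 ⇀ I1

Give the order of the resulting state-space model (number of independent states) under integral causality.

#4 stroke at J3  (Se1 fixes effort; stroke away)
#2 stroke at J1  (C1 outputs effort q/C1)
#5 stroke at I1  (prefer integral on I1)
#1 stroke at J3  (J3 flow already set via bond 5)
#0 stroke at J2  (1-jn J2 has f-setter on 1)
#3 stroke at J1  (J1 flow already set via bond 0)

2  (C1, I1 all integral)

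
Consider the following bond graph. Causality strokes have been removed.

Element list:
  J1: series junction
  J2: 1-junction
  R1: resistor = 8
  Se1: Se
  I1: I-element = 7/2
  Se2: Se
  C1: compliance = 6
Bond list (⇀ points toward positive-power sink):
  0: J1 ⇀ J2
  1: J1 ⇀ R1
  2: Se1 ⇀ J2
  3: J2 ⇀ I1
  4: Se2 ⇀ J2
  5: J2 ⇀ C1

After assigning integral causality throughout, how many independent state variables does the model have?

2  (C1, I1 all integral)

b2 stroke at J2  (Se1 (Se) sets effort on bond)
b4 stroke at J2  (source Se2 imposes e)
b3 stroke at I1  (I1: I, integral causality)
b0 stroke at J2  (J2: bond 3 brought flow, rest push out)
b5 stroke at J2  (J2: bond 3 brought flow, rest push out)
b1 stroke at J1  (J1: bond 0 brought flow, rest push out)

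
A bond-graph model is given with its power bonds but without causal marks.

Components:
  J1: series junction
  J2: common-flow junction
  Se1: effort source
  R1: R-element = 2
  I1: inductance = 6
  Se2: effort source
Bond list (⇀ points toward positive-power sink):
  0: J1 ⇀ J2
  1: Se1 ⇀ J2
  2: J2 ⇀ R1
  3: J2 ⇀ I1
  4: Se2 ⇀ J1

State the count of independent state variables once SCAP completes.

1  (I1 all integral)

bond 1 stroke at J2  (Se1 (Se) sets effort on bond)
bond 4 stroke at J1  (Se2 (Se) sets effort on bond)
bond 0 stroke at J2  (closing 1-jn rule on J1)
bond 3 stroke at I1  (I1 outputs flow p/I1)
bond 2 stroke at J2  (common-f at J2 fixed by 3)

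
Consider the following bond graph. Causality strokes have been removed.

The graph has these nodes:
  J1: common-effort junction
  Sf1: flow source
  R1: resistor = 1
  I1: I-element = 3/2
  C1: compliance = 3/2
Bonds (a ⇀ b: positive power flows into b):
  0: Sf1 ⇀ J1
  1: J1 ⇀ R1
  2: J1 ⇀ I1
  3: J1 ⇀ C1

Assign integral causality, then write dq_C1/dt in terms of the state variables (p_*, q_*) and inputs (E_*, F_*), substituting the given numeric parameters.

#0 stroke at Sf1  (Sf1: flow source, stroke at near end)
#2 stroke at I1  (prefer integral on I1)
#3 stroke at J1  (prefer integral on C1)
#1 stroke at R1  (J1 effort already set via bond 3)

dq_C1/dt = F_Sf1 - 2*p_I1/3 - 2*q_C1/3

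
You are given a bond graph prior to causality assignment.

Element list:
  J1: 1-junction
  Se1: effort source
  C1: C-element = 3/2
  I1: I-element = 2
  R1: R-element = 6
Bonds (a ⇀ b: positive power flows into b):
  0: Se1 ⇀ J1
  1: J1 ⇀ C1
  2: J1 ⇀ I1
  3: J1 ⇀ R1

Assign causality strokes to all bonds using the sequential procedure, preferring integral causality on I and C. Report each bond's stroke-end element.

β0 stroke at J1  (source Se1 imposes e)
β1 stroke at J1  (C1 integral (e out))
β2 stroke at I1  (I1 outputs flow p/I1)
β3 stroke at J1  (common-f at J1 fixed by 2)

bond 0 →J1
bond 1 →J1
bond 2 →I1
bond 3 →J1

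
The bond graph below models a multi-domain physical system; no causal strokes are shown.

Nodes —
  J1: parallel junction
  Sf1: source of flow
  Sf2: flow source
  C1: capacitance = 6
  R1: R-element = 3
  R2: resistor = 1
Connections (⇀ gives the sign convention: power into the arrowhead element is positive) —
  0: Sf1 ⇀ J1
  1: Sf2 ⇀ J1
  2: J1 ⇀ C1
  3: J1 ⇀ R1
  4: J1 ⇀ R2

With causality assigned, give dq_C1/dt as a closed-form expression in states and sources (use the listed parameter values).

dq_C1/dt = F_Sf1 + F_Sf2 - 2*q_C1/9

b0 |Sf1  (Sf1 fixes flow; stroke at Sf1)
b1 |Sf2  (source Sf2 imposes f)
b2 |J1  (C1: C, integral causality)
b3 |R1  (0-jn J1 has e-setter on 2)
b4 |R2  (0-jn J1 has e-setter on 2)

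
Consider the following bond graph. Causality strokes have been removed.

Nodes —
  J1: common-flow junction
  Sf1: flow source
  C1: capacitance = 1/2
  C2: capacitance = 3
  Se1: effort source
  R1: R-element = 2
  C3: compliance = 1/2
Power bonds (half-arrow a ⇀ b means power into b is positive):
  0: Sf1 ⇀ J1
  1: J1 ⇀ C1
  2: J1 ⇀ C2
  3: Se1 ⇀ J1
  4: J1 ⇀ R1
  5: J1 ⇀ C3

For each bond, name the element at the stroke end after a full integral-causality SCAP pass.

β0 |Sf1  (source Sf1 imposes f)
β3 |J1  (source Se1 imposes e)
β1 |J1  (1-jn J1 has f-setter on 0)
β2 |J1  (common-f at J1 fixed by 0)
β4 |J1  (J1 flow already set via bond 0)
β5 |J1  (J1 flow already set via bond 0)

β0 |Sf1
β1 |J1
β2 |J1
β3 |J1
β4 |J1
β5 |J1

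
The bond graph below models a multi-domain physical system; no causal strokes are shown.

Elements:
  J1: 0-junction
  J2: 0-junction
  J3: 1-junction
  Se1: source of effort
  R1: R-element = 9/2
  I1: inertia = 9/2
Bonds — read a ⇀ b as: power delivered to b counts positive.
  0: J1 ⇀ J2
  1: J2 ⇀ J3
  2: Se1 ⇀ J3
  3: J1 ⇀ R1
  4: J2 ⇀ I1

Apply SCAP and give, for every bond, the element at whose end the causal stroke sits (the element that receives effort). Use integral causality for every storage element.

bond 0 stroke at J1
bond 1 stroke at J2
bond 2 stroke at J3
bond 3 stroke at R1
bond 4 stroke at I1

#2 →J3  (Se1: effort source, stroke at far end)
#1 →J2  (only one flow-in slot at J3)
#0 →J1  (0-jn J2 has e-setter on 1)
#4 →I1  (J2: bond 1 brought effort, rest push out)
#3 →R1  (common-e at J1 fixed by 0)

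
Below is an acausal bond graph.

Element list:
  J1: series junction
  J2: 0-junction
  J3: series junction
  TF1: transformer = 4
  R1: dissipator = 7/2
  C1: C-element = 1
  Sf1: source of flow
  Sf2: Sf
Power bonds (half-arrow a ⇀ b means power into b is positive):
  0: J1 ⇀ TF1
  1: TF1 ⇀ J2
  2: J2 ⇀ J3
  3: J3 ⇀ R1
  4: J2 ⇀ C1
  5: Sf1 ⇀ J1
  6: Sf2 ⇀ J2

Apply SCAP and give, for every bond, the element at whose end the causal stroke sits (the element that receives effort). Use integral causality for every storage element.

β0 →J1
β1 →TF1
β2 →J3
β3 →R1
β4 →J2
β5 →Sf1
β6 →Sf2

#5 →Sf1  (source Sf1 imposes f)
#6 →Sf2  (Sf2 fixes flow; stroke at Sf2)
#0 →J1  (common-f at J1 fixed by 5)
#1 →TF1  (TF1: transformer flips bond 0)
#4 →J2  (C1: C, integral causality)
#2 →J3  (J2 effort already set via bond 4)
#3 →R1  (J3 needs exactly one f-in)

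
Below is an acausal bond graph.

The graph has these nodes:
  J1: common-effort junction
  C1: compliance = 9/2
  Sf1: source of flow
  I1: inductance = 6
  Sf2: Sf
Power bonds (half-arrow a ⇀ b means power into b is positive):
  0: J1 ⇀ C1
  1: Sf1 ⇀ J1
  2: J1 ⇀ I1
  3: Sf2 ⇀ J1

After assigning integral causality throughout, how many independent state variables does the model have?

b1 stroke at Sf1  (source Sf1 imposes f)
b3 stroke at Sf2  (Sf2 fixes flow; stroke at Sf2)
b0 stroke at J1  (prefer integral on C1)
b2 stroke at I1  (common-e at J1 fixed by 0)

2  (C1, I1 all integral)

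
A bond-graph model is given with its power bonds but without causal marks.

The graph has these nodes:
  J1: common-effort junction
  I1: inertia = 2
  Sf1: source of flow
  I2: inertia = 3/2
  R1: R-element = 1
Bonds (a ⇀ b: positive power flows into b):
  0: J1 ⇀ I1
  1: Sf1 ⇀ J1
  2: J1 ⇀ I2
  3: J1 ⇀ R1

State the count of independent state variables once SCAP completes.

2  (I1, I2 all integral)

bond 1 stroke at Sf1  (source Sf1 imposes f)
bond 0 stroke at I1  (prefer integral on I1)
bond 2 stroke at I2  (I2 integral (f out))
bond 3 stroke at J1  (J1 needs exactly one e-in)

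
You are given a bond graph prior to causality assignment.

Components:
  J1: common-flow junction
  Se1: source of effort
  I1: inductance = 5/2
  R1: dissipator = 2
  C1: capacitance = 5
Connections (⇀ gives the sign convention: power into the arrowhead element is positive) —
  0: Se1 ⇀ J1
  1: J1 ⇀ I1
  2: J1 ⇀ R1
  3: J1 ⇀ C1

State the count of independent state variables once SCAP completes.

2  (C1, I1 all integral)

#0 →J1  (source Se1 imposes e)
#1 →I1  (I1 outputs flow p/I1)
#2 →J1  (J1 flow already set via bond 1)
#3 →J1  (J1: bond 1 brought flow, rest push out)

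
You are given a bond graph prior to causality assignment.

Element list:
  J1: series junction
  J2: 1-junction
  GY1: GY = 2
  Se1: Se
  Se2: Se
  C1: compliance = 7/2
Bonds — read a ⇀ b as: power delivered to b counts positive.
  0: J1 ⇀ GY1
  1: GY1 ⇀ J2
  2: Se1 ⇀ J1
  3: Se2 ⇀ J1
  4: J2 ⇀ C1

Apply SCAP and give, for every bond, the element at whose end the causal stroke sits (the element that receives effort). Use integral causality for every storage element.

bond 0 stroke at GY1
bond 1 stroke at GY1
bond 2 stroke at J1
bond 3 stroke at J1
bond 4 stroke at J2

bond 2 →J1  (source Se1 imposes e)
bond 3 →J1  (Se2: effort source, stroke at far end)
bond 0 →GY1  (J1: last free bond brings flow in)
bond 1 →GY1  (through GY1, causality inverts; strokes same side of GY1)
bond 4 →J2  (1-jn J2 has f-setter on 1)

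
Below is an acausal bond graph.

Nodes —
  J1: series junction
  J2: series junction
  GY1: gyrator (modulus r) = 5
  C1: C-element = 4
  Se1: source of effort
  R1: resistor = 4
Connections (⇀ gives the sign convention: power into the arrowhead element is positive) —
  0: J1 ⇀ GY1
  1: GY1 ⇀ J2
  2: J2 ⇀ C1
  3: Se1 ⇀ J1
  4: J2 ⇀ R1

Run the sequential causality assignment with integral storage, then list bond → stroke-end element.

β3 stroke→J1  (Se1 fixes effort; stroke away)
β0 stroke→GY1  (J1: last free bond brings flow in)
β1 stroke→GY1  (GY1 both-in/both-out from 0)
β2 stroke→J2  (J2: bond 1 brought flow, rest push out)
β4 stroke→J2  (common-f at J2 fixed by 1)

b0 stroke→GY1
b1 stroke→GY1
b2 stroke→J2
b3 stroke→J1
b4 stroke→J2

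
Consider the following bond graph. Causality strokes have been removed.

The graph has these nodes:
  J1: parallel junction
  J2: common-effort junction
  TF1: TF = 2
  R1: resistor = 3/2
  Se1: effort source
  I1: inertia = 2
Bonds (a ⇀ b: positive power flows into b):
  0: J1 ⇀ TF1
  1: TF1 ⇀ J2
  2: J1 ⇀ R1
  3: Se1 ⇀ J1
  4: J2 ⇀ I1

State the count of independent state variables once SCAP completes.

bond 3 |J1  (Se1 fixes effort; stroke away)
bond 0 |TF1  (J1: bond 3 brought effort, rest push out)
bond 2 |R1  (common-e at J1 fixed by 3)
bond 1 |J2  (TF1 one-in-one-out from 0)
bond 4 |I1  (J2: bond 1 brought effort, rest push out)

1  (I1 all integral)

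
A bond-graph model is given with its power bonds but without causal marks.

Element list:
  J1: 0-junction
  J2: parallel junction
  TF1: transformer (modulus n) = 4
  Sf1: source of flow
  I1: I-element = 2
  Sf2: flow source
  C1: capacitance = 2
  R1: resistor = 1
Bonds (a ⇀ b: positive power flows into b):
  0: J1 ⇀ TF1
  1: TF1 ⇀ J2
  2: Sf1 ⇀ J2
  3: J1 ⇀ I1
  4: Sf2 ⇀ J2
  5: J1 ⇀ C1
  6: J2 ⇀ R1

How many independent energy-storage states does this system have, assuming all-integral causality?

bond 2 stroke→Sf1  (Sf1 (Sf) sets flow on bond)
bond 4 stroke→Sf2  (Sf2 fixes flow; stroke at Sf2)
bond 3 stroke→I1  (prefer integral on I1)
bond 5 stroke→J1  (C1: C, integral causality)
bond 0 stroke→TF1  (0-jn J1 has e-setter on 5)
bond 1 stroke→J2  (TF1 one-in-one-out from 0)
bond 6 stroke→R1  (common-e at J2 fixed by 1)

2  (C1, I1 all integral)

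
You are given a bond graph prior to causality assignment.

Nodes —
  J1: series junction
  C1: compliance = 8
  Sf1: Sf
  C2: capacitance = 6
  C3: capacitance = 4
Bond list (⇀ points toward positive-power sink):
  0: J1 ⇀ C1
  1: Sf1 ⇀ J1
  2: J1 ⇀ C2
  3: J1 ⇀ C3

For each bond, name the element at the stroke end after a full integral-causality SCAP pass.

β1 |Sf1  (Sf1: flow source, stroke at near end)
β0 |J1  (common-f at J1 fixed by 1)
β2 |J1  (J1: bond 1 brought flow, rest push out)
β3 |J1  (1-jn J1 has f-setter on 1)

#0 stroke→J1
#1 stroke→Sf1
#2 stroke→J1
#3 stroke→J1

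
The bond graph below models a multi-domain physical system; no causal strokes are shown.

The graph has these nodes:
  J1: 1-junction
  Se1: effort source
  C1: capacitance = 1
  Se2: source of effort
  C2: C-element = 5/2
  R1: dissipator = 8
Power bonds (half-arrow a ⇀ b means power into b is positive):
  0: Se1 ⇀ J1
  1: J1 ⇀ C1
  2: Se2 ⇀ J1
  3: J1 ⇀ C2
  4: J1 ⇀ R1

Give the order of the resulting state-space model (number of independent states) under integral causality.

β0 stroke→J1  (source Se1 imposes e)
β2 stroke→J1  (Se2: effort source, stroke at far end)
β1 stroke→J1  (C1 integral (e out))
β3 stroke→J1  (prefer integral on C2)
β4 stroke→R1  (J1: last free bond brings flow in)

2  (C1, C2 all integral)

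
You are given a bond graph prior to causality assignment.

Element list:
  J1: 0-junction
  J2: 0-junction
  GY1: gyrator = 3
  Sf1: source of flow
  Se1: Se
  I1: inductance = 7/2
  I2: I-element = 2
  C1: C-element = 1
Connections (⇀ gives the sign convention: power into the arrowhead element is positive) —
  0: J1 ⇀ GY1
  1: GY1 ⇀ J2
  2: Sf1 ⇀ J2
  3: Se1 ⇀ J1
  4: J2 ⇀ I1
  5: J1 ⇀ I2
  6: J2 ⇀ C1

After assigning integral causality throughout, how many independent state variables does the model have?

3  (C1, I1, I2 all integral)

β2 stroke→Sf1  (Sf1: flow source, stroke at near end)
β3 stroke→J1  (Se1: effort source, stroke at far end)
β0 stroke→GY1  (0-jn J1 has e-setter on 3)
β5 stroke→I2  (0-jn J1 has e-setter on 3)
β1 stroke→GY1  (GY1: gyrator matches bond 0)
β4 stroke→I1  (I1: I, integral causality)
β6 stroke→J2  (only one effort-in slot at J2)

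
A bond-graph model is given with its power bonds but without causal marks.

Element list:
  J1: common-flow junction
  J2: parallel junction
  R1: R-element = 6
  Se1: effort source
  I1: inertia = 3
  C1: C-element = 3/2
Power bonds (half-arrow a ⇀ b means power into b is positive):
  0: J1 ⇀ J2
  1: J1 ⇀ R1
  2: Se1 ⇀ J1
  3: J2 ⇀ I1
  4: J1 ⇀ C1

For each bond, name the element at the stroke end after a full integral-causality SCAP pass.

bond 0 |J2
bond 1 |J1
bond 2 |J1
bond 3 |I1
bond 4 |J1

bond 2 →J1  (Se1 (Se) sets effort on bond)
bond 3 →I1  (I1: I, integral causality)
bond 0 →J2  (only one effort-in slot at J2)
bond 1 →J1  (J1 flow already set via bond 0)
bond 4 →J1  (common-f at J1 fixed by 0)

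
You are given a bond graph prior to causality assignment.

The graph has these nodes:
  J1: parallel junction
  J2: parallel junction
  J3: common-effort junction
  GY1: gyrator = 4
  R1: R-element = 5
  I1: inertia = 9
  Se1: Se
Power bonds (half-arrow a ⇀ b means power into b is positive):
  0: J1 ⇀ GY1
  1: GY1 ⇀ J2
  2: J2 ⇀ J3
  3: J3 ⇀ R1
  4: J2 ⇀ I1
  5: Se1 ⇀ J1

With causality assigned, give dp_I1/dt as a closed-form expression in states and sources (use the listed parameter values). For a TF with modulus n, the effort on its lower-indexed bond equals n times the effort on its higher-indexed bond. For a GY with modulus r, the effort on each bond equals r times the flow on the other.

dp_I1/dt = 5*E_Se1/4 - 5*p_I1/9

β5 →J1  (Se1 (Se) sets effort on bond)
β0 →GY1  (common-e at J1 fixed by 5)
β1 →GY1  (GY1: gyrator matches bond 0)
β4 →I1  (I1: I, integral causality)
β2 →J2  (only one effort-in slot at J2)
β3 →J3  (closing 0-jn rule on J3)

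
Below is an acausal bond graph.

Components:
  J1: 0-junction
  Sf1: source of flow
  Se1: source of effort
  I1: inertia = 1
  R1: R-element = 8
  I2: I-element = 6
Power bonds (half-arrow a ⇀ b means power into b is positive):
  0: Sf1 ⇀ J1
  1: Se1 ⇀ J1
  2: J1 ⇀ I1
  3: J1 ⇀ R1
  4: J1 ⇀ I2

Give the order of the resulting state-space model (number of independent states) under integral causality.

2  (I1, I2 all integral)

#0 stroke→Sf1  (Sf1 fixes flow; stroke at Sf1)
#1 stroke→J1  (Se1: effort source, stroke at far end)
#2 stroke→I1  (0-jn J1 has e-setter on 1)
#3 stroke→R1  (J1 effort already set via bond 1)
#4 stroke→I2  (0-jn J1 has e-setter on 1)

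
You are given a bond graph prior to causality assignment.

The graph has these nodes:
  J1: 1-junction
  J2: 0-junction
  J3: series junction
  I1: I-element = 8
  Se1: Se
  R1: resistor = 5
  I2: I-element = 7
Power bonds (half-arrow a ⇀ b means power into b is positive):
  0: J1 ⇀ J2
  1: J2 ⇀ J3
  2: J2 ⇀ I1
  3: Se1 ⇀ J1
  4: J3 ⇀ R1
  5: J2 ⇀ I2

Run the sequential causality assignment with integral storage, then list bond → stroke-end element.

#3 →J1  (Se1: effort source, stroke at far end)
#0 →J2  (J1: last free bond brings flow in)
#1 →J3  (0-jn J2 has e-setter on 0)
#2 →I1  (0-jn J2 has e-setter on 0)
#5 →I2  (J2: bond 0 brought effort, rest push out)
#4 →R1  (closing 1-jn rule on J3)

b0 →J2
b1 →J3
b2 →I1
b3 →J1
b4 →R1
b5 →I2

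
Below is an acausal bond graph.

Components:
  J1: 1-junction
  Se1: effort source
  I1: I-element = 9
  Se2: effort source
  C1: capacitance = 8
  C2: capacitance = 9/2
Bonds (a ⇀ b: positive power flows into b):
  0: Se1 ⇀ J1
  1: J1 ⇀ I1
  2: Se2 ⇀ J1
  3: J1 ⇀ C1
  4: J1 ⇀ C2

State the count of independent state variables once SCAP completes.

#0 stroke at J1  (Se1 (Se) sets effort on bond)
#2 stroke at J1  (Se2: effort source, stroke at far end)
#1 stroke at I1  (I1 integral (f out))
#3 stroke at J1  (J1 flow already set via bond 1)
#4 stroke at J1  (J1 flow already set via bond 1)

3  (C1, C2, I1 all integral)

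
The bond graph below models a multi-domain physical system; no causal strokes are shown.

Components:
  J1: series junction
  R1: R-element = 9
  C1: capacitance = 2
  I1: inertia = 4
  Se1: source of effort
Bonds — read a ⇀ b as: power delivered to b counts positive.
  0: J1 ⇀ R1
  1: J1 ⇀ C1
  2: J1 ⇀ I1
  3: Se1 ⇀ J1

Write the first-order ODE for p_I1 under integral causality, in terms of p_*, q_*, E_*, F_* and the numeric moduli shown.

dp_I1/dt = E_Se1 - 9*p_I1/4 - q_C1/2

bond 3 stroke→J1  (Se1 (Se) sets effort on bond)
bond 1 stroke→J1  (C1 outputs effort q/C1)
bond 2 stroke→I1  (I1: I, integral causality)
bond 0 stroke→J1  (common-f at J1 fixed by 2)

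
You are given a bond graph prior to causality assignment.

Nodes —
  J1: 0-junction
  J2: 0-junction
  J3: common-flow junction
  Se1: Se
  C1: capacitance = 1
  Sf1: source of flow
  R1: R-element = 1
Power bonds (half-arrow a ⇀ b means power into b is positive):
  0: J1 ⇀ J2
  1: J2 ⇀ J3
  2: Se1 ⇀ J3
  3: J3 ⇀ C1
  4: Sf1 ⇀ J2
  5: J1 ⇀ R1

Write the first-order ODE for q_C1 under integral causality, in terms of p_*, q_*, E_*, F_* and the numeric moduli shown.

dq_C1/dt = E_Se1 + F_Sf1 - q_C1

b2 |J3  (Se1: effort source, stroke at far end)
b4 |Sf1  (Sf1: flow source, stroke at near end)
b3 |J3  (prefer integral on C1)
b1 |J2  (closing 1-jn rule on J3)
b0 |J1  (J2: bond 1 brought effort, rest push out)
b5 |R1  (0-jn J1 has e-setter on 0)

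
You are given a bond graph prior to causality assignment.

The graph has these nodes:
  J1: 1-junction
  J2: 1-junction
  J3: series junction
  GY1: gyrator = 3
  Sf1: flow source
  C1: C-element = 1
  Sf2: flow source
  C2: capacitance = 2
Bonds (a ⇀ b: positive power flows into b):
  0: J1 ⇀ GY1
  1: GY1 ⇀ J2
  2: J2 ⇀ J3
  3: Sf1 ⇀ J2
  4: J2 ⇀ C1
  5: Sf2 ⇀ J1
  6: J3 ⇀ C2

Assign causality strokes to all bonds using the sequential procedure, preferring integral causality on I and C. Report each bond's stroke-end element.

β0 →J1
β1 →J2
β2 →J2
β3 →Sf1
β4 →J2
β5 →Sf2
β6 →J3

bond 3 |Sf1  (Sf1: flow source, stroke at near end)
bond 5 |Sf2  (source Sf2 imposes f)
bond 0 |J1  (J1: bond 5 brought flow, rest push out)
bond 1 |J2  (J2 flow already set via bond 3)
bond 2 |J2  (J2: bond 3 brought flow, rest push out)
bond 4 |J2  (J2 flow already set via bond 3)
bond 6 |J3  (common-f at J3 fixed by 2)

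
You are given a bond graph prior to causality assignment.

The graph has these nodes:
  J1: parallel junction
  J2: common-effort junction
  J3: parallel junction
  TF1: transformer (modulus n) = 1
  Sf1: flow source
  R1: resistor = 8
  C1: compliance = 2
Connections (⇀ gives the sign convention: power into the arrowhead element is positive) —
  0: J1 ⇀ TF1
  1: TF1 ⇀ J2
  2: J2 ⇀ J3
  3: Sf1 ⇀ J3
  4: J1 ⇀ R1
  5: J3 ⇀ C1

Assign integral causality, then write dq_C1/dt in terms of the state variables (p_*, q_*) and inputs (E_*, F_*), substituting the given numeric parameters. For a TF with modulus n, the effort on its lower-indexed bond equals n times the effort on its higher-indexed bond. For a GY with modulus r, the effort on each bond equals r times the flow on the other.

#3 stroke at Sf1  (Sf1: flow source, stroke at near end)
#5 stroke at J3  (prefer integral on C1)
#2 stroke at J2  (J3: bond 5 brought effort, rest push out)
#1 stroke at TF1  (common-e at J2 fixed by 2)
#0 stroke at J1  (TF1 one-in-one-out from 1)
#4 stroke at R1  (common-e at J1 fixed by 0)

dq_C1/dt = F_Sf1 - q_C1/16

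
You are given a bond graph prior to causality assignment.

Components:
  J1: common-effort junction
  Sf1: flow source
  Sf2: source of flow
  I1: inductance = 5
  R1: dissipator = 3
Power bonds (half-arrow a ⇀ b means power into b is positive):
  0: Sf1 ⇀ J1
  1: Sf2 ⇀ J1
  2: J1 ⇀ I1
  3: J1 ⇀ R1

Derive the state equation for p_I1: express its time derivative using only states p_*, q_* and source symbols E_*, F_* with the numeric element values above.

dp_I1/dt = 3*F_Sf1 + 3*F_Sf2 - 3*p_I1/5

b0 stroke→Sf1  (Sf1: flow source, stroke at near end)
b1 stroke→Sf2  (Sf2 (Sf) sets flow on bond)
b2 stroke→I1  (I1 integral (f out))
b3 stroke→J1  (J1: last free bond brings effort in)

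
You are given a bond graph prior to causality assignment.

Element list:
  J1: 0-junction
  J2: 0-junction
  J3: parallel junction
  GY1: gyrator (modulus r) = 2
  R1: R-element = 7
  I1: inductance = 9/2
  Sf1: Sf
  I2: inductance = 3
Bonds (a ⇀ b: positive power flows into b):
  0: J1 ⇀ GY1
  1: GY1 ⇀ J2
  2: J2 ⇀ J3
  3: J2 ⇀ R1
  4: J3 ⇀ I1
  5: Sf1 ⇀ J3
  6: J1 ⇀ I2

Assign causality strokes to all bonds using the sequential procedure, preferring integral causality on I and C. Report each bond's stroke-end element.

b5 stroke→Sf1  (source Sf1 imposes f)
b4 stroke→I1  (I1: I, integral causality)
b2 stroke→J3  (J3: last free bond brings effort in)
b6 stroke→I2  (I2 outputs flow p/I2)
b0 stroke→J1  (closing 0-jn rule on J1)
b1 stroke→J2  (through GY1, causality inverts; strokes same side of GY1)
b3 stroke→R1  (J2 effort already set via bond 1)

b0 →J1
b1 →J2
b2 →J3
b3 →R1
b4 →I1
b5 →Sf1
b6 →I2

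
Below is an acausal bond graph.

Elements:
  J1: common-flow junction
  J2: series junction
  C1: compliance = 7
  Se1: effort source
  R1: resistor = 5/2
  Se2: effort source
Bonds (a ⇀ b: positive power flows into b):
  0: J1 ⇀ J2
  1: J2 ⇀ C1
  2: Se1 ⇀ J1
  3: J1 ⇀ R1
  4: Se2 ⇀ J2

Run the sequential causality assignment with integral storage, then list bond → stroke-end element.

#0 →J1
#1 →J2
#2 →J1
#3 →R1
#4 →J2

bond 2 stroke→J1  (source Se1 imposes e)
bond 4 stroke→J2  (Se2 fixes effort; stroke away)
bond 1 stroke→J2  (prefer integral on C1)
bond 0 stroke→J1  (closing 1-jn rule on J2)
bond 3 stroke→R1  (only one flow-in slot at J1)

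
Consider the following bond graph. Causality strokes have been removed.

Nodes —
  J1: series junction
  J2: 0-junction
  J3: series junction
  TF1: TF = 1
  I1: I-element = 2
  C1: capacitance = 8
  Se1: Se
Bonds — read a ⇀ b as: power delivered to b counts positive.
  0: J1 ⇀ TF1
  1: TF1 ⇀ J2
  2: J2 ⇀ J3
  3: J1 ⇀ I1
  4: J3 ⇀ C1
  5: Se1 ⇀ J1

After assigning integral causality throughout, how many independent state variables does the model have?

2  (C1, I1 all integral)

bond 5 stroke→J1  (Se1 fixes effort; stroke away)
bond 3 stroke→I1  (prefer integral on I1)
bond 0 stroke→J1  (common-f at J1 fixed by 3)
bond 1 stroke→TF1  (TF1 one-in-one-out from 0)
bond 2 stroke→J2  (J2: last free bond brings effort in)
bond 4 stroke→J3  (common-f at J3 fixed by 2)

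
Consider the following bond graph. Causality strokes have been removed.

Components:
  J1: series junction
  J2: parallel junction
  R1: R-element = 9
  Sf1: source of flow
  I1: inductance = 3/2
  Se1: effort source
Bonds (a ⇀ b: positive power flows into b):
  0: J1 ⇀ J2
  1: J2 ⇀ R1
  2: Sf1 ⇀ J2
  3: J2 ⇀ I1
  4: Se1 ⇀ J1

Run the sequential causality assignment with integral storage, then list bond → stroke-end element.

bond 2 stroke at Sf1  (Sf1 fixes flow; stroke at Sf1)
bond 4 stroke at J1  (Se1 (Se) sets effort on bond)
bond 0 stroke at J2  (J1: last free bond brings flow in)
bond 1 stroke at R1  (common-e at J2 fixed by 0)
bond 3 stroke at I1  (J2: bond 0 brought effort, rest push out)

bond 0 →J2
bond 1 →R1
bond 2 →Sf1
bond 3 →I1
bond 4 →J1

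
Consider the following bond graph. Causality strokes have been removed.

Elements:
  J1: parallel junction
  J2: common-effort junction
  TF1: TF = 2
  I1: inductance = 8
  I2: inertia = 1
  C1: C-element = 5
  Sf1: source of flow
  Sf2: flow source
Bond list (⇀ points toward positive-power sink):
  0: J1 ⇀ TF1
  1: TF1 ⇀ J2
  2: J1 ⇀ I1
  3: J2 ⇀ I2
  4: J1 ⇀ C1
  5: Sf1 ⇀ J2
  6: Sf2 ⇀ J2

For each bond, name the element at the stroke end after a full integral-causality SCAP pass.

#5 stroke→Sf1  (Sf1 fixes flow; stroke at Sf1)
#6 stroke→Sf2  (source Sf2 imposes f)
#2 stroke→I1  (prefer integral on I1)
#3 stroke→I2  (I2 outputs flow p/I2)
#1 stroke→J2  (only one effort-in slot at J2)
#0 stroke→TF1  (TF TF1: opposite of bond 1)
#4 stroke→J1  (J1: last free bond brings effort in)

#0 stroke→TF1
#1 stroke→J2
#2 stroke→I1
#3 stroke→I2
#4 stroke→J1
#5 stroke→Sf1
#6 stroke→Sf2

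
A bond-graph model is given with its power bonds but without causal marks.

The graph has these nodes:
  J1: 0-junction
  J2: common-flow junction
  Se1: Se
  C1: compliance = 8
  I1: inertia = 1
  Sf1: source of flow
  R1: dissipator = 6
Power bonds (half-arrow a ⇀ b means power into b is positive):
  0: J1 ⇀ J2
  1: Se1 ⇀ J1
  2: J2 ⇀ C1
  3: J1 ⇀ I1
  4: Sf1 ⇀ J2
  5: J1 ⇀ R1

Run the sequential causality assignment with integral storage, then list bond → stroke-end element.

b1 stroke at J1  (Se1 (Se) sets effort on bond)
b4 stroke at Sf1  (Sf1: flow source, stroke at near end)
b0 stroke at J2  (J1: bond 1 brought effort, rest push out)
b3 stroke at I1  (common-e at J1 fixed by 1)
b5 stroke at R1  (J1: bond 1 brought effort, rest push out)
b2 stroke at J2  (J2 flow already set via bond 4)

bond 0 stroke at J2
bond 1 stroke at J1
bond 2 stroke at J2
bond 3 stroke at I1
bond 4 stroke at Sf1
bond 5 stroke at R1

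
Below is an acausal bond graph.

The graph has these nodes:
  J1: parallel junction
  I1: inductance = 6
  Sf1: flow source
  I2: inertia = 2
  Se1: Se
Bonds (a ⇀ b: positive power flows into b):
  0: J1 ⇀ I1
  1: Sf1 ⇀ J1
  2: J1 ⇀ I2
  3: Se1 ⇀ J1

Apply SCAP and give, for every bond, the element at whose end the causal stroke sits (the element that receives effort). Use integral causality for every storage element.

b1 |Sf1  (Sf1 (Sf) sets flow on bond)
b3 |J1  (source Se1 imposes e)
b0 |I1  (J1: bond 3 brought effort, rest push out)
b2 |I2  (0-jn J1 has e-setter on 3)

#0 stroke→I1
#1 stroke→Sf1
#2 stroke→I2
#3 stroke→J1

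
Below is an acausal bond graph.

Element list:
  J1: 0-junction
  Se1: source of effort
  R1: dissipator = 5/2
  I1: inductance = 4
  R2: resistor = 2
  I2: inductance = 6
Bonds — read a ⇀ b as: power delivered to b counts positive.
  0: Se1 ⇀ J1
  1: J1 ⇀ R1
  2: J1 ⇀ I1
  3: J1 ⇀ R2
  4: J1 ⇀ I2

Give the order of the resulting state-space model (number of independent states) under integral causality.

bond 0 stroke→J1  (source Se1 imposes e)
bond 1 stroke→R1  (J1 effort already set via bond 0)
bond 2 stroke→I1  (0-jn J1 has e-setter on 0)
bond 3 stroke→R2  (J1: bond 0 brought effort, rest push out)
bond 4 stroke→I2  (J1: bond 0 brought effort, rest push out)

2  (I1, I2 all integral)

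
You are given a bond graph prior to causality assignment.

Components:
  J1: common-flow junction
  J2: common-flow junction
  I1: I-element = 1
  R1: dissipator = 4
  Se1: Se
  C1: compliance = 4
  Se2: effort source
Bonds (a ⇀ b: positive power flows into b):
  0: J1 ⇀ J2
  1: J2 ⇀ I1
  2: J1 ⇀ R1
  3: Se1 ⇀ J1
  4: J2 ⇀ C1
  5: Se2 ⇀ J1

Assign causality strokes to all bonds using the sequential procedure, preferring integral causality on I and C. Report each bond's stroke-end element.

bond 3 |J1  (Se1: effort source, stroke at far end)
bond 5 |J1  (source Se2 imposes e)
bond 1 |I1  (I1 integral (f out))
bond 0 |J2  (J2: bond 1 brought flow, rest push out)
bond 4 |J2  (1-jn J2 has f-setter on 1)
bond 2 |J1  (J1: bond 0 brought flow, rest push out)

β0 stroke at J2
β1 stroke at I1
β2 stroke at J1
β3 stroke at J1
β4 stroke at J2
β5 stroke at J1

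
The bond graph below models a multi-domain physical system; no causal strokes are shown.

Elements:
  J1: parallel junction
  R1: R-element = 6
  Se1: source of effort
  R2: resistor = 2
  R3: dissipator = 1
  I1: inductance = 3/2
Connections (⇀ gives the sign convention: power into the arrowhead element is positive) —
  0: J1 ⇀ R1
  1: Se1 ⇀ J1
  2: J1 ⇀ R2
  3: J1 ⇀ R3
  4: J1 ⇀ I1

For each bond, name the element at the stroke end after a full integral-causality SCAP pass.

b1 stroke at J1  (Se1 fixes effort; stroke away)
b0 stroke at R1  (J1 effort already set via bond 1)
b2 stroke at R2  (common-e at J1 fixed by 1)
b3 stroke at R3  (J1 effort already set via bond 1)
b4 stroke at I1  (0-jn J1 has e-setter on 1)

bond 0 stroke→R1
bond 1 stroke→J1
bond 2 stroke→R2
bond 3 stroke→R3
bond 4 stroke→I1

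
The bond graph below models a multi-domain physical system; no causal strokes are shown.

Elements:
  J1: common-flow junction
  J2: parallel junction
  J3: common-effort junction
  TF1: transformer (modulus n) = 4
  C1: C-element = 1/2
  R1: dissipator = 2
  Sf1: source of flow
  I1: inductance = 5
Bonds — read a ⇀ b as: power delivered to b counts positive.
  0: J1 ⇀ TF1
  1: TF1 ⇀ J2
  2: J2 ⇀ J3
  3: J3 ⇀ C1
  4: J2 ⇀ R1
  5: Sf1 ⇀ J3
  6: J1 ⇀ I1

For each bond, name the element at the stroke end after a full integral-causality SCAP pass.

b5 stroke at Sf1  (Sf1 (Sf) sets flow on bond)
b3 stroke at J3  (C1: C, integral causality)
b2 stroke at J2  (J3: bond 3 brought effort, rest push out)
b1 stroke at TF1  (J2 effort already set via bond 2)
b4 stroke at R1  (0-jn J2 has e-setter on 2)
b0 stroke at J1  (TF1 one-in-one-out from 1)
b6 stroke at I1  (closing 1-jn rule on J1)

bond 0 →J1
bond 1 →TF1
bond 2 →J2
bond 3 →J3
bond 4 →R1
bond 5 →Sf1
bond 6 →I1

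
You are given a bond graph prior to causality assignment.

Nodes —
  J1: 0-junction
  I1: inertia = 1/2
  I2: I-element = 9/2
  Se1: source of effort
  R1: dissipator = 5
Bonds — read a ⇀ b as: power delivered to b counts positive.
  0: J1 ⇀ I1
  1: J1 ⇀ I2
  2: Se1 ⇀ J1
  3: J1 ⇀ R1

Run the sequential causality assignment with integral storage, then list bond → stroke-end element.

b2 |J1  (Se1 (Se) sets effort on bond)
b0 |I1  (J1: bond 2 brought effort, rest push out)
b1 |I2  (J1: bond 2 brought effort, rest push out)
b3 |R1  (common-e at J1 fixed by 2)

#0 stroke at I1
#1 stroke at I2
#2 stroke at J1
#3 stroke at R1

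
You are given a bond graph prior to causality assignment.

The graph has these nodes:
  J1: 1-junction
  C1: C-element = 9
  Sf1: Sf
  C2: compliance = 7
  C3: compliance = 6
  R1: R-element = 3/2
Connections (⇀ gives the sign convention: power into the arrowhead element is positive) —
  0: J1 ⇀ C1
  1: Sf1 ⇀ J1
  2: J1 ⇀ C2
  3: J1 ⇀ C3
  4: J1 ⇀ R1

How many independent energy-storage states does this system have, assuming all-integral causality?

#1 |Sf1  (Sf1 fixes flow; stroke at Sf1)
#0 |J1  (J1: bond 1 brought flow, rest push out)
#2 |J1  (J1: bond 1 brought flow, rest push out)
#3 |J1  (1-jn J1 has f-setter on 1)
#4 |J1  (J1: bond 1 brought flow, rest push out)

3  (C1, C2, C3 all integral)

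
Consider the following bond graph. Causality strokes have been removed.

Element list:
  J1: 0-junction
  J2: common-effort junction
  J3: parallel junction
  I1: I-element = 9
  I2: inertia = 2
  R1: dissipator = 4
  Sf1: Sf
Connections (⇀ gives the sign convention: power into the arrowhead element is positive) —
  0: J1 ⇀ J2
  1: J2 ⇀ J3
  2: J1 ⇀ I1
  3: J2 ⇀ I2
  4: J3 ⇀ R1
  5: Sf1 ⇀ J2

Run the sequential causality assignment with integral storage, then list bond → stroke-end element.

#5 stroke→Sf1  (Sf1: flow source, stroke at near end)
#2 stroke→I1  (I1 outputs flow p/I1)
#0 stroke→J1  (J1 needs exactly one e-in)
#3 stroke→I2  (I2 outputs flow p/I2)
#1 stroke→J2  (only one effort-in slot at J2)
#4 stroke→J3  (J3 needs exactly one e-in)

bond 0 |J1
bond 1 |J2
bond 2 |I1
bond 3 |I2
bond 4 |J3
bond 5 |Sf1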